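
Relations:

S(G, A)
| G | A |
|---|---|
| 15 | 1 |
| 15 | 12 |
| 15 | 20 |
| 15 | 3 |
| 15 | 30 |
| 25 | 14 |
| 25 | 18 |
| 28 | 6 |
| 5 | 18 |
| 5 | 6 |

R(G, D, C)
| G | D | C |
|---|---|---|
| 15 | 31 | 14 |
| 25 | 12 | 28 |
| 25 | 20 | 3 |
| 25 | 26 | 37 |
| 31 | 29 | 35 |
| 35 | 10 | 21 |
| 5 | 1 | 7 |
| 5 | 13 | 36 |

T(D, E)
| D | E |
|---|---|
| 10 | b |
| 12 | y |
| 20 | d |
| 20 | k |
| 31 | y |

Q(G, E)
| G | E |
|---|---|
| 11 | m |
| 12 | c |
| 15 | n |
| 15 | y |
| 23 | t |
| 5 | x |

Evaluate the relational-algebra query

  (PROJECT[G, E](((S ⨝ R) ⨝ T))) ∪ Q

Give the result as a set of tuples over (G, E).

{(11, m), (12, c), (15, n), (15, y), (23, t), (25, d), (25, k), (25, y), (5, x)}

Joining S and R on G yields {(15, 1, 31, 14), (15, 12, 31, 14), (15, 20, 31, 14), (15, 3, 31, 14), (15, 30, 31, 14), (25, 14, 12, 28), (25, 14, 20, 3), (25, 14, 26, 37), (25, 18, 12, 28), (25, 18, 20, 3), (25, 18, 26, 37), (5, 18, 1, 7), (5, 18, 13, 36), (5, 6, 1, 7), (5, 6, 13, 36)}.
Joining (S ⨝ R) and T on D yields {(15, 1, 31, 14, y), (15, 12, 31, 14, y), (15, 20, 31, 14, y), (15, 3, 31, 14, y), (15, 30, 31, 14, y), (25, 14, 12, 28, y), (25, 14, 20, 3, d), (25, 14, 20, 3, k), (25, 18, 12, 28, y), (25, 18, 20, 3, d), (25, 18, 20, 3, k)}.
Projecting to G, E (7 duplicate(s) eliminated): {(15, y), (25, d), (25, k), (25, y)}
Union: {(15, y), (25, d), (25, k), (25, y)} with {(11, m), (12, c), (15, n), (15, y), (23, t), (5, x)} → {(11, m), (12, c), (15, n), (15, y), (23, t), (25, d), (25, k), (25, y), (5, x)}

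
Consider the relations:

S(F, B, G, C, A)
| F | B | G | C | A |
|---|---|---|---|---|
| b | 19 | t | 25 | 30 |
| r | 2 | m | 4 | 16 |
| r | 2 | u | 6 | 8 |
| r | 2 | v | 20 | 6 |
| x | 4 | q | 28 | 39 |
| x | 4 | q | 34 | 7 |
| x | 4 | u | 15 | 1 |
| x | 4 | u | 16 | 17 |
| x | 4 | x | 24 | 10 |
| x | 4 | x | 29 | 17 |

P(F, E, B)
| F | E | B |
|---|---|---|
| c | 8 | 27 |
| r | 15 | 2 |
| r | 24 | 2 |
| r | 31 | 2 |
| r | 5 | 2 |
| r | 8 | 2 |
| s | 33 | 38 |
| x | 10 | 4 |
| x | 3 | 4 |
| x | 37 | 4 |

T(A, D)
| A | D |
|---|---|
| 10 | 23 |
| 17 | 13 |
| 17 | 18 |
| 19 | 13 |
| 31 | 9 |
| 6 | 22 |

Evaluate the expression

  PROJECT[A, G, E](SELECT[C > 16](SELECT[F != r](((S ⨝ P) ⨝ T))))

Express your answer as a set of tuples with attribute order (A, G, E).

{(10, x, 10), (10, x, 3), (10, x, 37), (17, x, 10), (17, x, 3), (17, x, 37)}

Natural join on F, B: {(r, 2, m, 4, 16, 15), (r, 2, m, 4, 16, 24), (r, 2, m, 4, 16, 31), (r, 2, m, 4, 16, 5), (r, 2, m, 4, 16, 8), (r, 2, u, 6, 8, 15), (r, 2, u, 6, 8, 24), (r, 2, u, 6, 8, 31), (r, 2, u, 6, 8, 5), (r, 2, u, 6, 8, 8), (r, 2, v, 20, 6, 15), (r, 2, v, 20, 6, 24), (r, 2, v, 20, 6, 31), (r, 2, v, 20, 6, 5), (r, 2, v, 20, 6, 8), (x, 4, q, 28, 39, 10), (x, 4, q, 28, 39, 3), (x, 4, q, 28, 39, 37), (x, 4, q, 34, 7, 10), (x, 4, q, 34, 7, 3), (x, 4, q, 34, 7, 37), (x, 4, u, 15, 1, 10), (x, 4, u, 15, 1, 3), (x, 4, u, 15, 1, 37), (x, 4, u, 16, 17, 10), (x, 4, u, 16, 17, 3), (x, 4, u, 16, 17, 37), (x, 4, x, 24, 10, 10), (x, 4, x, 24, 10, 3), (x, 4, x, 24, 10, 37), (x, 4, x, 29, 17, 10), (x, 4, x, 29, 17, 3), (x, 4, x, 29, 17, 37)}
Natural join on A: {(r, 2, v, 20, 6, 15, 22), (r, 2, v, 20, 6, 24, 22), (r, 2, v, 20, 6, 31, 22), (r, 2, v, 20, 6, 5, 22), (r, 2, v, 20, 6, 8, 22), (x, 4, u, 16, 17, 10, 13), (x, 4, u, 16, 17, 10, 18), (x, 4, u, 16, 17, 3, 13), (x, 4, u, 16, 17, 3, 18), (x, 4, u, 16, 17, 37, 13), (x, 4, u, 16, 17, 37, 18), (x, 4, x, 24, 10, 10, 23), (x, 4, x, 24, 10, 3, 23), (x, 4, x, 24, 10, 37, 23), (x, 4, x, 29, 17, 10, 13), (x, 4, x, 29, 17, 10, 18), (x, 4, x, 29, 17, 3, 13), (x, 4, x, 29, 17, 3, 18), (x, 4, x, 29, 17, 37, 13), (x, 4, x, 29, 17, 37, 18)}
Selection F != r: {(x, 4, u, 16, 17, 10, 13), (x, 4, u, 16, 17, 10, 18), (x, 4, u, 16, 17, 3, 13), (x, 4, u, 16, 17, 3, 18), (x, 4, u, 16, 17, 37, 13), (x, 4, u, 16, 17, 37, 18), (x, 4, x, 24, 10, 10, 23), (x, 4, x, 24, 10, 3, 23), (x, 4, x, 24, 10, 37, 23), (x, 4, x, 29, 17, 10, 13), (x, 4, x, 29, 17, 10, 18), (x, 4, x, 29, 17, 3, 13), (x, 4, x, 29, 17, 3, 18), (x, 4, x, 29, 17, 37, 13), (x, 4, x, 29, 17, 37, 18)}
Selection C > 16: {(x, 4, x, 24, 10, 10, 23), (x, 4, x, 24, 10, 3, 23), (x, 4, x, 24, 10, 37, 23), (x, 4, x, 29, 17, 10, 13), (x, 4, x, 29, 17, 10, 18), (x, 4, x, 29, 17, 3, 13), (x, 4, x, 29, 17, 3, 18), (x, 4, x, 29, 17, 37, 13), (x, 4, x, 29, 17, 37, 18)}
Keep only column(s) A, G, E (3 duplicate(s) eliminated): {(10, x, 10), (10, x, 3), (10, x, 37), (17, x, 10), (17, x, 3), (17, x, 37)}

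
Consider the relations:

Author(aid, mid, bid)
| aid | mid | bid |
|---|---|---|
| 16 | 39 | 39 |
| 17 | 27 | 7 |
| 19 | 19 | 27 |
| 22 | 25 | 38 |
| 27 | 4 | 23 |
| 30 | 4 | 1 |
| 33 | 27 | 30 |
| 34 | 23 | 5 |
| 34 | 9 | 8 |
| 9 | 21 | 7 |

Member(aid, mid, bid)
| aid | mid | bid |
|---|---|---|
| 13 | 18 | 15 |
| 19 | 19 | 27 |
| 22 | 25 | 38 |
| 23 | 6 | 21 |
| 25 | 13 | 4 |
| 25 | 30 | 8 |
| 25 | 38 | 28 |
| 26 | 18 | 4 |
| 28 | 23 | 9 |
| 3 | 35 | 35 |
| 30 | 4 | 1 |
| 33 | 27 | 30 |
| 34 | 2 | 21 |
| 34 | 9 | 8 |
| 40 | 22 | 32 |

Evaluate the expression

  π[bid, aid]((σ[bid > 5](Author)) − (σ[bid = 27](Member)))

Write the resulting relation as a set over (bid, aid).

Apply σ_{bid > 5}; surviving tuples: {(16, 39, 39), (17, 27, 7), (19, 19, 27), (22, 25, 38), (27, 4, 23), (33, 27, 30), (34, 9, 8), (9, 21, 7)}
Apply σ_{bid = 27}; surviving tuples: {(19, 19, 27)}
Set difference of the two operands is {(16, 39, 39), (17, 27, 7), (22, 25, 38), (27, 4, 23), (33, 27, 30), (34, 9, 8), (9, 21, 7)}.
π[bid, aid]: project onto (bid, aid) → {(23, 27), (30, 33), (38, 22), (39, 16), (7, 17), (7, 9), (8, 34)}

{(23, 27), (30, 33), (38, 22), (39, 16), (7, 17), (7, 9), (8, 34)}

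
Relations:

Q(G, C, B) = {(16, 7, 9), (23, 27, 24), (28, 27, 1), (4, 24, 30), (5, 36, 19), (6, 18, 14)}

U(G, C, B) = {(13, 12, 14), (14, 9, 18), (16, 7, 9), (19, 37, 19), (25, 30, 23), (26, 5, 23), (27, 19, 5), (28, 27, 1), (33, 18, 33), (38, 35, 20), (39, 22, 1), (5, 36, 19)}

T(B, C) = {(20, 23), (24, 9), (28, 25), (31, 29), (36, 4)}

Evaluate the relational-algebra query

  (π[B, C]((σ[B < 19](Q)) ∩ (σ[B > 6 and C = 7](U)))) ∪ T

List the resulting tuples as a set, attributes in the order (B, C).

{(20, 23), (24, 9), (28, 25), (31, 29), (36, 4), (9, 7)}

Filtering on B < 19 leaves {(16, 7, 9), (28, 27, 1), (6, 18, 14)}.
Filtering on B > 6 and C = 7 leaves {(16, 7, 9)}.
Taking the intersection: {(16, 7, 9)}
Keep only column(s) B, C: {(9, 7)}
Taking the union: {(20, 23), (24, 9), (28, 25), (31, 29), (36, 4), (9, 7)}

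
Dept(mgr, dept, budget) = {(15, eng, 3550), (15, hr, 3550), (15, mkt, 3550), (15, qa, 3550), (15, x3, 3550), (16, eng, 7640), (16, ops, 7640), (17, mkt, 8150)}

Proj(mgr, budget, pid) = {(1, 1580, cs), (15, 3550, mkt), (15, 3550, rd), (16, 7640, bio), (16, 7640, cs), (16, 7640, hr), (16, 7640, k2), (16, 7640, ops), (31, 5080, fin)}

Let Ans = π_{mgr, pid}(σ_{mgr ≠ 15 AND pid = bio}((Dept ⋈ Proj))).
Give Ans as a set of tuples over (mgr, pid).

{(16, bio)}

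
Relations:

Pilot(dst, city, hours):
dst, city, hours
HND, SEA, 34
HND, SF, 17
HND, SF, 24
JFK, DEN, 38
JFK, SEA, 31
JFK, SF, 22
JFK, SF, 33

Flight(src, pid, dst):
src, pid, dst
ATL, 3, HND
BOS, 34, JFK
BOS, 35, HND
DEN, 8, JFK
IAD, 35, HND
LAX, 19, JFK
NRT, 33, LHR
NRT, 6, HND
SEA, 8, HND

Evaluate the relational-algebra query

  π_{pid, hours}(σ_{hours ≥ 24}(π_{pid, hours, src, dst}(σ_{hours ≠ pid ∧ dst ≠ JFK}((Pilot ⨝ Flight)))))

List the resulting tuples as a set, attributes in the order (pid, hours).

{(3, 24), (3, 34), (35, 24), (35, 34), (6, 24), (6, 34), (8, 24), (8, 34)}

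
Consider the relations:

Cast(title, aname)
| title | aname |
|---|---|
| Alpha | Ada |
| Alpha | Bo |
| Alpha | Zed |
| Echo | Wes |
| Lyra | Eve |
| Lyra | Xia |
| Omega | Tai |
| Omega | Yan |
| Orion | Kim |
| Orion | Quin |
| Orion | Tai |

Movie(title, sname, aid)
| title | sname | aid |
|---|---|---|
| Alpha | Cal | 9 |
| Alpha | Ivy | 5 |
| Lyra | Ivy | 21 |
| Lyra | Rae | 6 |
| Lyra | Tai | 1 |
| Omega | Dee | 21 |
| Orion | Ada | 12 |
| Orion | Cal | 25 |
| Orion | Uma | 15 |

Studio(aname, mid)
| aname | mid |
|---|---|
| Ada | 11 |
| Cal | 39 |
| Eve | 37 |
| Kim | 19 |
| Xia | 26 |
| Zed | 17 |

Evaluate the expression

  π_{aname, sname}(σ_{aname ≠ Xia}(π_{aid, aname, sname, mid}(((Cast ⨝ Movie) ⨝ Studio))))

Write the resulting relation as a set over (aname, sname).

Natural join on title: {(Alpha, Ada, Cal, 9), (Alpha, Ada, Ivy, 5), (Alpha, Bo, Cal, 9), (Alpha, Bo, Ivy, 5), (Alpha, Zed, Cal, 9), (Alpha, Zed, Ivy, 5), (Lyra, Eve, Ivy, 21), (Lyra, Eve, Rae, 6), (Lyra, Eve, Tai, 1), (Lyra, Xia, Ivy, 21), (Lyra, Xia, Rae, 6), (Lyra, Xia, Tai, 1), (Omega, Tai, Dee, 21), (Omega, Yan, Dee, 21), (Orion, Kim, Ada, 12), (Orion, Kim, Cal, 25), (Orion, Kim, Uma, 15), (Orion, Quin, Ada, 12), (Orion, Quin, Cal, 25), (Orion, Quin, Uma, 15), (Orion, Tai, Ada, 12), (Orion, Tai, Cal, 25), (Orion, Tai, Uma, 15)}
Natural join on aname: {(Alpha, Ada, Cal, 9, 11), (Alpha, Ada, Ivy, 5, 11), (Alpha, Zed, Cal, 9, 17), (Alpha, Zed, Ivy, 5, 17), (Lyra, Eve, Ivy, 21, 37), (Lyra, Eve, Rae, 6, 37), (Lyra, Eve, Tai, 1, 37), (Lyra, Xia, Ivy, 21, 26), (Lyra, Xia, Rae, 6, 26), (Lyra, Xia, Tai, 1, 26), (Orion, Kim, Ada, 12, 19), (Orion, Kim, Cal, 25, 19), (Orion, Kim, Uma, 15, 19)}
π_{aid, aname, sname, mid} gives {(1, Eve, Tai, 37), (1, Xia, Tai, 26), (12, Kim, Ada, 19), (15, Kim, Uma, 19), (21, Eve, Ivy, 37), (21, Xia, Ivy, 26), (25, Kim, Cal, 19), (5, Ada, Ivy, 11), (5, Zed, Ivy, 17), (6, Eve, Rae, 37), (6, Xia, Rae, 26), (9, Ada, Cal, 11), (9, Zed, Cal, 17)}.
σ[aname ≠ Xia]: keep tuples satisfying aname ≠ Xia → {(1, Eve, Tai, 37), (12, Kim, Ada, 19), (15, Kim, Uma, 19), (21, Eve, Ivy, 37), (25, Kim, Cal, 19), (5, Ada, Ivy, 11), (5, Zed, Ivy, 17), (6, Eve, Rae, 37), (9, Ada, Cal, 11), (9, Zed, Cal, 17)}
π_{aname, sname} gives {(Ada, Cal), (Ada, Ivy), (Eve, Ivy), (Eve, Rae), (Eve, Tai), (Kim, Ada), (Kim, Cal), (Kim, Uma), (Zed, Cal), (Zed, Ivy)}.

{(Ada, Cal), (Ada, Ivy), (Eve, Ivy), (Eve, Rae), (Eve, Tai), (Kim, Ada), (Kim, Cal), (Kim, Uma), (Zed, Cal), (Zed, Ivy)}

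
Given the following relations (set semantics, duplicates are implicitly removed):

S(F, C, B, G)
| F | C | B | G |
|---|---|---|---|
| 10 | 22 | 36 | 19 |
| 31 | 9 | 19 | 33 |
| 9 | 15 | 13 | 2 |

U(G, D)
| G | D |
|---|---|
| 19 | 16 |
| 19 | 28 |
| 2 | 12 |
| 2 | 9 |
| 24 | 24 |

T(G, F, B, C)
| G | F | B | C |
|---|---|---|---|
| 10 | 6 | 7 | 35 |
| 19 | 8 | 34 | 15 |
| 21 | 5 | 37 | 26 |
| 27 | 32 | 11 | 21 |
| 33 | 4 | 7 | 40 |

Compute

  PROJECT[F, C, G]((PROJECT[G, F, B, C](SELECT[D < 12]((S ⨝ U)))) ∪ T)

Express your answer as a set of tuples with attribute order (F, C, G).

Natural join on G: {(10, 22, 36, 19, 16), (10, 22, 36, 19, 28), (9, 15, 13, 2, 12), (9, 15, 13, 2, 9)}
Filtering on D < 12 leaves {(9, 15, 13, 2, 9)}.
Keep only column(s) G, F, B, C: {(2, 9, 13, 15)}
Union: {(2, 9, 13, 15)} with {(10, 6, 7, 35), (19, 8, 34, 15), (21, 5, 37, 26), (27, 32, 11, 21), (33, 4, 7, 40)} → {(10, 6, 7, 35), (19, 8, 34, 15), (2, 9, 13, 15), (21, 5, 37, 26), (27, 32, 11, 21), (33, 4, 7, 40)}
Keep only column(s) F, C, G: {(32, 21, 27), (4, 40, 33), (5, 26, 21), (6, 35, 10), (8, 15, 19), (9, 15, 2)}

{(32, 21, 27), (4, 40, 33), (5, 26, 21), (6, 35, 10), (8, 15, 19), (9, 15, 2)}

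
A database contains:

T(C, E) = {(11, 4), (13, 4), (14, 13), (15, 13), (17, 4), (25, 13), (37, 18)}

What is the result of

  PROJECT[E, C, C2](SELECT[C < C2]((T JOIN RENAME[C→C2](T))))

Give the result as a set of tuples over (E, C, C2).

ρ[C→C2]: schema becomes (C2, E); tuples unchanged.
T ⋈ RENAME[C→C2](T) (natural join on E): {(11, 4, 11), (11, 4, 13), (11, 4, 17), (13, 4, 11), (13, 4, 13), (13, 4, 17), (14, 13, 14), (14, 13, 15), (14, 13, 25), (15, 13, 14), (15, 13, 15), (15, 13, 25), (17, 4, 11), (17, 4, 13), (17, 4, 17), (25, 13, 14), (25, 13, 15), (25, 13, 25), (37, 18, 37)}
Filtering on C < C2 leaves {(11, 4, 13), (11, 4, 17), (13, 4, 17), (14, 13, 15), (14, 13, 25), (15, 13, 25)}.
π_{E, C, C2} gives {(13, 14, 15), (13, 14, 25), (13, 15, 25), (4, 11, 13), (4, 11, 17), (4, 13, 17)}.

{(13, 14, 15), (13, 14, 25), (13, 15, 25), (4, 11, 13), (4, 11, 17), (4, 13, 17)}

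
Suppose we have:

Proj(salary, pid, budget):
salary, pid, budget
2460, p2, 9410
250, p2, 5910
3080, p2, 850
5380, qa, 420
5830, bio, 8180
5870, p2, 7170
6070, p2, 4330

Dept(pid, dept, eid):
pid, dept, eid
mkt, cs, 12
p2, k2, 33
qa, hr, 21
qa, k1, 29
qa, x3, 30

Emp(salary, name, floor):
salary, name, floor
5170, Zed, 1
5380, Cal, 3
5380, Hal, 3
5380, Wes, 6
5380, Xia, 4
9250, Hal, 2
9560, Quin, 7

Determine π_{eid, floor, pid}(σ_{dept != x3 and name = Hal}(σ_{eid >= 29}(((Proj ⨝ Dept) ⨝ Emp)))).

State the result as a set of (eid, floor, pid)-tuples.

{(29, 3, qa)}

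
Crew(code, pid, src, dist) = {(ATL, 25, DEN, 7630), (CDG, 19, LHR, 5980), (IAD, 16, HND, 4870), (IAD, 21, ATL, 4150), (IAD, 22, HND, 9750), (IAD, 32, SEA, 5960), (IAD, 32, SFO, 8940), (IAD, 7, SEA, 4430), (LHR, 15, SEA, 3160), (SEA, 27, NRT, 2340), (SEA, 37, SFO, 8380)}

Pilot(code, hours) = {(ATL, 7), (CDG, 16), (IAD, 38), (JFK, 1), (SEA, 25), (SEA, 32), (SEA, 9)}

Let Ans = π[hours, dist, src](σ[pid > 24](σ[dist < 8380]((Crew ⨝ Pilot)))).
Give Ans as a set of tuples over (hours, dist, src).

Joining Crew and Pilot on code yields {(ATL, 25, DEN, 7630, 7), (CDG, 19, LHR, 5980, 16), (IAD, 16, HND, 4870, 38), (IAD, 21, ATL, 4150, 38), (IAD, 22, HND, 9750, 38), (IAD, 32, SEA, 5960, 38), (IAD, 32, SFO, 8940, 38), (IAD, 7, SEA, 4430, 38), (SEA, 27, NRT, 2340, 25), (SEA, 27, NRT, 2340, 32), (SEA, 27, NRT, 2340, 9), (SEA, 37, SFO, 8380, 25), (SEA, 37, SFO, 8380, 32), (SEA, 37, SFO, 8380, 9)}.
Selection dist < 8380: {(ATL, 25, DEN, 7630, 7), (CDG, 19, LHR, 5980, 16), (IAD, 16, HND, 4870, 38), (IAD, 21, ATL, 4150, 38), (IAD, 32, SEA, 5960, 38), (IAD, 7, SEA, 4430, 38), (SEA, 27, NRT, 2340, 25), (SEA, 27, NRT, 2340, 32), (SEA, 27, NRT, 2340, 9)}
Selection pid > 24: {(ATL, 25, DEN, 7630, 7), (IAD, 32, SEA, 5960, 38), (SEA, 27, NRT, 2340, 25), (SEA, 27, NRT, 2340, 32), (SEA, 27, NRT, 2340, 9)}
π_{hours, dist, src} gives {(25, 2340, NRT), (32, 2340, NRT), (38, 5960, SEA), (7, 7630, DEN), (9, 2340, NRT)}.

{(25, 2340, NRT), (32, 2340, NRT), (38, 5960, SEA), (7, 7630, DEN), (9, 2340, NRT)}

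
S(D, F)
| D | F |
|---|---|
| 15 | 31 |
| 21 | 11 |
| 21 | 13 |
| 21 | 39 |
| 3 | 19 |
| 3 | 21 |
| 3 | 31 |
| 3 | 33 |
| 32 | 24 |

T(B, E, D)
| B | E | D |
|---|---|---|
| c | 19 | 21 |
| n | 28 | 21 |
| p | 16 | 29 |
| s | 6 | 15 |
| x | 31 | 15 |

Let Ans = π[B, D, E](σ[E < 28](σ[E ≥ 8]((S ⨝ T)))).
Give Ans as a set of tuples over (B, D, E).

{(c, 21, 19)}

S ⋈ T (natural join on D): {(15, 31, s, 6), (15, 31, x, 31), (21, 11, c, 19), (21, 11, n, 28), (21, 13, c, 19), (21, 13, n, 28), (21, 39, c, 19), (21, 39, n, 28)}
Apply σ_{E ≥ 8}; surviving tuples: {(15, 31, x, 31), (21, 11, c, 19), (21, 11, n, 28), (21, 13, c, 19), (21, 13, n, 28), (21, 39, c, 19), (21, 39, n, 28)}
Apply σ_{E < 28}; surviving tuples: {(21, 11, c, 19), (21, 13, c, 19), (21, 39, c, 19)}
π_{B, D, E} gives {(c, 21, 19)} (2 duplicate(s) eliminated).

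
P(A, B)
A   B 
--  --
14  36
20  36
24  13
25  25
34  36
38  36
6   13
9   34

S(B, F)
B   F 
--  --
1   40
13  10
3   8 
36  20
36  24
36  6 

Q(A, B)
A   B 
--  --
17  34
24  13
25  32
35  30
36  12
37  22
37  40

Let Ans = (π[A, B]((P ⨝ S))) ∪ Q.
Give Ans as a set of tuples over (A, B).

Natural join on B: {(14, 36, 20), (14, 36, 24), (14, 36, 6), (20, 36, 20), (20, 36, 24), (20, 36, 6), (24, 13, 10), (34, 36, 20), (34, 36, 24), (34, 36, 6), (38, 36, 20), (38, 36, 24), (38, 36, 6), (6, 13, 10)}
π[A, B]: project onto (A, B) (8 duplicate(s) eliminated) → {(14, 36), (20, 36), (24, 13), (34, 36), (38, 36), (6, 13)}
Set union of the two operands is {(14, 36), (17, 34), (20, 36), (24, 13), (25, 32), (34, 36), (35, 30), (36, 12), (37, 22), (37, 40), (38, 36), (6, 13)}.

{(14, 36), (17, 34), (20, 36), (24, 13), (25, 32), (34, 36), (35, 30), (36, 12), (37, 22), (37, 40), (38, 36), (6, 13)}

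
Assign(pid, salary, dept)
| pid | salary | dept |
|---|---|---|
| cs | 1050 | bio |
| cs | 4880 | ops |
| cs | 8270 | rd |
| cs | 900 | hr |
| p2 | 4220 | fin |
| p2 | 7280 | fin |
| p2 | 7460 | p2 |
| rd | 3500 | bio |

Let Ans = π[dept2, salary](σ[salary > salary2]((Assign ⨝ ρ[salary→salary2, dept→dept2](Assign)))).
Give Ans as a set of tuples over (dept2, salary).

ρ[salary→salary2, dept→dept2]: schema becomes (pid, salary2, dept2); tuples unchanged.
Joining Assign and ρ[salary→salary2, dept→dept2](Assign) on pid yields {(cs, 1050, bio, 1050, bio), (cs, 1050, bio, 4880, ops), (cs, 1050, bio, 8270, rd), (cs, 1050, bio, 900, hr), (cs, 4880, ops, 1050, bio), (cs, 4880, ops, 4880, ops), (cs, 4880, ops, 8270, rd), (cs, 4880, ops, 900, hr), (cs, 8270, rd, 1050, bio), (cs, 8270, rd, 4880, ops), (cs, 8270, rd, 8270, rd), (cs, 8270, rd, 900, hr), (cs, 900, hr, 1050, bio), (cs, 900, hr, 4880, ops), (cs, 900, hr, 8270, rd), (cs, 900, hr, 900, hr), (p2, 4220, fin, 4220, fin), (p2, 4220, fin, 7280, fin), (p2, 4220, fin, 7460, p2), (p2, 7280, fin, 4220, fin), (p2, 7280, fin, 7280, fin), (p2, 7280, fin, 7460, p2), (p2, 7460, p2, 4220, fin), (p2, 7460, p2, 7280, fin), (p2, 7460, p2, 7460, p2), (rd, 3500, bio, 3500, bio)}.
Apply σ_{salary > salary2}; surviving tuples: {(cs, 1050, bio, 900, hr), (cs, 4880, ops, 1050, bio), (cs, 4880, ops, 900, hr), (cs, 8270, rd, 1050, bio), (cs, 8270, rd, 4880, ops), (cs, 8270, rd, 900, hr), (p2, 7280, fin, 4220, fin), (p2, 7460, p2, 4220, fin), (p2, 7460, p2, 7280, fin)}
Keep only column(s) dept2, salary (1 duplicate(s) eliminated): {(bio, 4880), (bio, 8270), (fin, 7280), (fin, 7460), (hr, 1050), (hr, 4880), (hr, 8270), (ops, 8270)}

{(bio, 4880), (bio, 8270), (fin, 7280), (fin, 7460), (hr, 1050), (hr, 4880), (hr, 8270), (ops, 8270)}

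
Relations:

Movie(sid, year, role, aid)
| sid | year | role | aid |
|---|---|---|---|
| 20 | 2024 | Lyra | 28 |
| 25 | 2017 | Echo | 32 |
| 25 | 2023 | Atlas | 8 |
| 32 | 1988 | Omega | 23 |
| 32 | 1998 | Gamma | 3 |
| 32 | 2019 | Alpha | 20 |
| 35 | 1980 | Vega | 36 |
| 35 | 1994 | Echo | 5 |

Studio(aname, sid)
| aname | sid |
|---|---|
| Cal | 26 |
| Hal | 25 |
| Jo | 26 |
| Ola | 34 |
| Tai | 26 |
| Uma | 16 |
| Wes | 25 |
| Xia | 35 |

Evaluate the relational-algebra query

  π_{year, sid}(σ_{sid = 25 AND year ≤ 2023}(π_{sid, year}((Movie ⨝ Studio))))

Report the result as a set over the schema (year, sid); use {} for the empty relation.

Movie ⋈ Studio (natural join on sid): {(25, 2017, Echo, 32, Hal), (25, 2017, Echo, 32, Wes), (25, 2023, Atlas, 8, Hal), (25, 2023, Atlas, 8, Wes), (35, 1980, Vega, 36, Xia), (35, 1994, Echo, 5, Xia)}
Keep only column(s) sid, year (2 duplicate(s) eliminated): {(25, 2017), (25, 2023), (35, 1980), (35, 1994)}
Filtering on sid = 25 AND year ≤ 2023 leaves {(25, 2017), (25, 2023)}.
Keep only column(s) year, sid: {(2017, 25), (2023, 25)}

{(2017, 25), (2023, 25)}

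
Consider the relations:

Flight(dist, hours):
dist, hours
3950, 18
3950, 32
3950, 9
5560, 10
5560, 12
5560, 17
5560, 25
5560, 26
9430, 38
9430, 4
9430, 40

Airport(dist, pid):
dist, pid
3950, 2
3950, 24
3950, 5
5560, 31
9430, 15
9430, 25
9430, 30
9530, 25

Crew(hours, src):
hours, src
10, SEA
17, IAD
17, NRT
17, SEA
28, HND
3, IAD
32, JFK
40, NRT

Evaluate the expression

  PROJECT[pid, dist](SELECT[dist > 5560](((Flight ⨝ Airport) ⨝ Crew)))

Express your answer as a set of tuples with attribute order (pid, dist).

Natural join on dist: {(3950, 18, 2), (3950, 18, 24), (3950, 18, 5), (3950, 32, 2), (3950, 32, 24), (3950, 32, 5), (3950, 9, 2), (3950, 9, 24), (3950, 9, 5), (5560, 10, 31), (5560, 12, 31), (5560, 17, 31), (5560, 25, 31), (5560, 26, 31), (9430, 38, 15), (9430, 38, 25), (9430, 38, 30), (9430, 4, 15), (9430, 4, 25), (9430, 4, 30), (9430, 40, 15), (9430, 40, 25), (9430, 40, 30)}
Natural join on hours: {(3950, 32, 2, JFK), (3950, 32, 24, JFK), (3950, 32, 5, JFK), (5560, 10, 31, SEA), (5560, 17, 31, IAD), (5560, 17, 31, NRT), (5560, 17, 31, SEA), (9430, 40, 15, NRT), (9430, 40, 25, NRT), (9430, 40, 30, NRT)}
Filtering on dist > 5560 leaves {(9430, 40, 15, NRT), (9430, 40, 25, NRT), (9430, 40, 30, NRT)}.
Projecting to pid, dist: {(15, 9430), (25, 9430), (30, 9430)}

{(15, 9430), (25, 9430), (30, 9430)}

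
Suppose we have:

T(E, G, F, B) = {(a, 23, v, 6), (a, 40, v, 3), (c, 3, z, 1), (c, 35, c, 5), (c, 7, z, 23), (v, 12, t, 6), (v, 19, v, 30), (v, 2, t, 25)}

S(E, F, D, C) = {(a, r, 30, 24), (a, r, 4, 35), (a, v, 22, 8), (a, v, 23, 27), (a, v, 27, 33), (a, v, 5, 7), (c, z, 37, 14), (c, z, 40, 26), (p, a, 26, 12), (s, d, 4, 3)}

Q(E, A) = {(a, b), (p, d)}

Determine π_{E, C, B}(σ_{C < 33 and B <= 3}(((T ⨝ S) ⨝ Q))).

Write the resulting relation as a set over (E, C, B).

{(a, 27, 3), (a, 7, 3), (a, 8, 3)}

T ⋈ S (natural join on E, F): {(a, 23, v, 6, 22, 8), (a, 23, v, 6, 23, 27), (a, 23, v, 6, 27, 33), (a, 23, v, 6, 5, 7), (a, 40, v, 3, 22, 8), (a, 40, v, 3, 23, 27), (a, 40, v, 3, 27, 33), (a, 40, v, 3, 5, 7), (c, 3, z, 1, 37, 14), (c, 3, z, 1, 40, 26), (c, 7, z, 23, 37, 14), (c, 7, z, 23, 40, 26)}
(T ⨝ S) ⋈ Q (natural join on E): {(a, 23, v, 6, 22, 8, b), (a, 23, v, 6, 23, 27, b), (a, 23, v, 6, 27, 33, b), (a, 23, v, 6, 5, 7, b), (a, 40, v, 3, 22, 8, b), (a, 40, v, 3, 23, 27, b), (a, 40, v, 3, 27, 33, b), (a, 40, v, 3, 5, 7, b)}
σ[C < 33 and B <= 3]: keep tuples satisfying C < 33 and B <= 3 → {(a, 40, v, 3, 22, 8, b), (a, 40, v, 3, 23, 27, b), (a, 40, v, 3, 5, 7, b)}
π[E, C, B]: project onto (E, C, B) → {(a, 27, 3), (a, 7, 3), (a, 8, 3)}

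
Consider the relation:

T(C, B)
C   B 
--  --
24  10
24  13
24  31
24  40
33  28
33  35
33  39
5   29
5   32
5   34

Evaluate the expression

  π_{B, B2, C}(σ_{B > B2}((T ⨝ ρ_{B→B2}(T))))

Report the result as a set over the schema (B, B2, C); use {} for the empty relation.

ρ[B→B2]: schema becomes (C, B2); tuples unchanged.
Joining T and ρ_{B→B2}(T) on C yields {(24, 10, 10), (24, 10, 13), (24, 10, 31), (24, 10, 40), (24, 13, 10), (24, 13, 13), (24, 13, 31), (24, 13, 40), (24, 31, 10), (24, 31, 13), (24, 31, 31), (24, 31, 40), (24, 40, 10), (24, 40, 13), (24, 40, 31), (24, 40, 40), (33, 28, 28), (33, 28, 35), (33, 28, 39), (33, 35, 28), (33, 35, 35), (33, 35, 39), (33, 39, 28), (33, 39, 35), (33, 39, 39), (5, 29, 29), (5, 29, 32), (5, 29, 34), (5, 32, 29), (5, 32, 32), (5, 32, 34), (5, 34, 29), (5, 34, 32), (5, 34, 34)}.
Filtering on B > B2 leaves {(24, 13, 10), (24, 31, 10), (24, 31, 13), (24, 40, 10), (24, 40, 13), (24, 40, 31), (33, 35, 28), (33, 39, 28), (33, 39, 35), (5, 32, 29), (5, 34, 29), (5, 34, 32)}.
Keep only column(s) B, B2, C: {(13, 10, 24), (31, 10, 24), (31, 13, 24), (32, 29, 5), (34, 29, 5), (34, 32, 5), (35, 28, 33), (39, 28, 33), (39, 35, 33), (40, 10, 24), (40, 13, 24), (40, 31, 24)}

{(13, 10, 24), (31, 10, 24), (31, 13, 24), (32, 29, 5), (34, 29, 5), (34, 32, 5), (35, 28, 33), (39, 28, 33), (39, 35, 33), (40, 10, 24), (40, 13, 24), (40, 31, 24)}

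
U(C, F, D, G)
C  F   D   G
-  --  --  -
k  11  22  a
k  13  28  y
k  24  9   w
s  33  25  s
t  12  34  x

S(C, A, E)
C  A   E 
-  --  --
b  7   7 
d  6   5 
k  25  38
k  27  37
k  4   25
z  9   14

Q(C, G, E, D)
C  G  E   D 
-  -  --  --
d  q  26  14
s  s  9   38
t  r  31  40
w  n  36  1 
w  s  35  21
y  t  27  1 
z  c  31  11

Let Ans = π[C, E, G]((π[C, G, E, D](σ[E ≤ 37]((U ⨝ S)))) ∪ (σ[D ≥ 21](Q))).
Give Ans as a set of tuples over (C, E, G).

U ⋈ S (natural join on C): {(k, 11, 22, a, 25, 38), (k, 11, 22, a, 27, 37), (k, 11, 22, a, 4, 25), (k, 13, 28, y, 25, 38), (k, 13, 28, y, 27, 37), (k, 13, 28, y, 4, 25), (k, 24, 9, w, 25, 38), (k, 24, 9, w, 27, 37), (k, 24, 9, w, 4, 25)}
Selection E ≤ 37: {(k, 11, 22, a, 27, 37), (k, 11, 22, a, 4, 25), (k, 13, 28, y, 27, 37), (k, 13, 28, y, 4, 25), (k, 24, 9, w, 27, 37), (k, 24, 9, w, 4, 25)}
Keep only column(s) C, G, E, D: {(k, a, 25, 22), (k, a, 37, 22), (k, w, 25, 9), (k, w, 37, 9), (k, y, 25, 28), (k, y, 37, 28)}
Selection D ≥ 21: {(s, s, 9, 38), (t, r, 31, 40), (w, s, 35, 21)}
Union: {(k, a, 25, 22), (k, a, 37, 22), (k, w, 25, 9), (k, w, 37, 9), (k, y, 25, 28), (k, y, 37, 28)} with {(s, s, 9, 38), (t, r, 31, 40), (w, s, 35, 21)} → {(k, a, 25, 22), (k, a, 37, 22), (k, w, 25, 9), (k, w, 37, 9), (k, y, 25, 28), (k, y, 37, 28), (s, s, 9, 38), (t, r, 31, 40), (w, s, 35, 21)}
Keep only column(s) C, E, G: {(k, 25, a), (k, 25, w), (k, 25, y), (k, 37, a), (k, 37, w), (k, 37, y), (s, 9, s), (t, 31, r), (w, 35, s)}

{(k, 25, a), (k, 25, w), (k, 25, y), (k, 37, a), (k, 37, w), (k, 37, y), (s, 9, s), (t, 31, r), (w, 35, s)}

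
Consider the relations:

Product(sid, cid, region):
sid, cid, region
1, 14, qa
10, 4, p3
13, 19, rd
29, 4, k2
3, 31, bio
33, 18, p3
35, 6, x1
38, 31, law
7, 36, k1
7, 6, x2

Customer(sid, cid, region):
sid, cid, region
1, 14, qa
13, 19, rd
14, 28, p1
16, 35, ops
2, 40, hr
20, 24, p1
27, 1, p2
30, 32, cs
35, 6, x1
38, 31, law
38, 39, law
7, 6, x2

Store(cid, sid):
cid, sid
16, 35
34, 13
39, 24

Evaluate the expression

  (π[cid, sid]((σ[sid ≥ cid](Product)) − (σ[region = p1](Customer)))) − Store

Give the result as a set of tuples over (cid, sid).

Filtering on sid ≥ cid leaves {(10, 4, p3), (29, 4, k2), (33, 18, p3), (35, 6, x1), (38, 31, law), (7, 6, x2)}.
Filtering on region = p1 leaves {(14, 28, p1), (20, 24, p1)}.
Taking the difference: {(10, 4, p3), (29, 4, k2), (33, 18, p3), (35, 6, x1), (38, 31, law), (7, 6, x2)}
Projecting to cid, sid: {(18, 33), (31, 38), (4, 10), (4, 29), (6, 35), (6, 7)}
Taking the difference: {(18, 33), (31, 38), (4, 10), (4, 29), (6, 35), (6, 7)}

{(18, 33), (31, 38), (4, 10), (4, 29), (6, 35), (6, 7)}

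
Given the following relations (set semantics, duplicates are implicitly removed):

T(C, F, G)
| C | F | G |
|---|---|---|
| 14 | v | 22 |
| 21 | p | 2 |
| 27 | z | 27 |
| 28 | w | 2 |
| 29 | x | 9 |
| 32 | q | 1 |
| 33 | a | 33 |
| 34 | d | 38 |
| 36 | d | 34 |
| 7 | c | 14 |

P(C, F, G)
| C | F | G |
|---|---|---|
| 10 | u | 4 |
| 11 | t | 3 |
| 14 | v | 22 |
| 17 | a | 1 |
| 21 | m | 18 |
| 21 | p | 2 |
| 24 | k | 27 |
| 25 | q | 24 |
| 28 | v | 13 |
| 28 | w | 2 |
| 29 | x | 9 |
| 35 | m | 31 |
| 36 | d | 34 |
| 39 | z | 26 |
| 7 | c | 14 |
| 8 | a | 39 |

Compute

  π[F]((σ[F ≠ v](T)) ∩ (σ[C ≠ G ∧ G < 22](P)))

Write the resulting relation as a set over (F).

σ[F ≠ v]: keep tuples satisfying F ≠ v → {(21, p, 2), (27, z, 27), (28, w, 2), (29, x, 9), (32, q, 1), (33, a, 33), (34, d, 38), (36, d, 34), (7, c, 14)}
σ[C ≠ G ∧ G < 22]: keep tuples satisfying C ≠ G ∧ G < 22 → {(10, u, 4), (11, t, 3), (17, a, 1), (21, m, 18), (21, p, 2), (28, v, 13), (28, w, 2), (29, x, 9), (7, c, 14)}
Taking the intersection: {(21, p, 2), (28, w, 2), (29, x, 9), (7, c, 14)}
Projecting to F: {c, p, w, x}

{c, p, w, x}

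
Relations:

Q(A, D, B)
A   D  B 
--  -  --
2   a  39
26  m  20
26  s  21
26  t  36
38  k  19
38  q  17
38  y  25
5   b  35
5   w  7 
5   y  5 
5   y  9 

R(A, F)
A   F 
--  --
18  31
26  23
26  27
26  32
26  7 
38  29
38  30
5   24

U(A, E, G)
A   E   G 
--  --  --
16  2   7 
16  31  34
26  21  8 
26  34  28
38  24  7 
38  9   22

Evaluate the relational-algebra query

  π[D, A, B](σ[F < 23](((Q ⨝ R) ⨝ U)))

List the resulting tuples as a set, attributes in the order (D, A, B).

Joining Q and R on A yields {(26, m, 20, 23), (26, m, 20, 27), (26, m, 20, 32), (26, m, 20, 7), (26, s, 21, 23), (26, s, 21, 27), (26, s, 21, 32), (26, s, 21, 7), (26, t, 36, 23), (26, t, 36, 27), (26, t, 36, 32), (26, t, 36, 7), (38, k, 19, 29), (38, k, 19, 30), (38, q, 17, 29), (38, q, 17, 30), (38, y, 25, 29), (38, y, 25, 30), (5, b, 35, 24), (5, w, 7, 24), (5, y, 5, 24), (5, y, 9, 24)}.
Joining (Q ⨝ R) and U on A yields {(26, m, 20, 23, 21, 8), (26, m, 20, 23, 34, 28), (26, m, 20, 27, 21, 8), (26, m, 20, 27, 34, 28), (26, m, 20, 32, 21, 8), (26, m, 20, 32, 34, 28), (26, m, 20, 7, 21, 8), (26, m, 20, 7, 34, 28), (26, s, 21, 23, 21, 8), (26, s, 21, 23, 34, 28), (26, s, 21, 27, 21, 8), (26, s, 21, 27, 34, 28), (26, s, 21, 32, 21, 8), (26, s, 21, 32, 34, 28), (26, s, 21, 7, 21, 8), (26, s, 21, 7, 34, 28), (26, t, 36, 23, 21, 8), (26, t, 36, 23, 34, 28), (26, t, 36, 27, 21, 8), (26, t, 36, 27, 34, 28), (26, t, 36, 32, 21, 8), (26, t, 36, 32, 34, 28), (26, t, 36, 7, 21, 8), (26, t, 36, 7, 34, 28), (38, k, 19, 29, 24, 7), (38, k, 19, 29, 9, 22), (38, k, 19, 30, 24, 7), (38, k, 19, 30, 9, 22), (38, q, 17, 29, 24, 7), (38, q, 17, 29, 9, 22), (38, q, 17, 30, 24, 7), (38, q, 17, 30, 9, 22), (38, y, 25, 29, 24, 7), (38, y, 25, 29, 9, 22), (38, y, 25, 30, 24, 7), (38, y, 25, 30, 9, 22)}.
σ[F < 23]: keep tuples satisfying F < 23 → {(26, m, 20, 7, 21, 8), (26, m, 20, 7, 34, 28), (26, s, 21, 7, 21, 8), (26, s, 21, 7, 34, 28), (26, t, 36, 7, 21, 8), (26, t, 36, 7, 34, 28)}
Keep only column(s) D, A, B (3 duplicate(s) eliminated): {(m, 26, 20), (s, 26, 21), (t, 26, 36)}

{(m, 26, 20), (s, 26, 21), (t, 26, 36)}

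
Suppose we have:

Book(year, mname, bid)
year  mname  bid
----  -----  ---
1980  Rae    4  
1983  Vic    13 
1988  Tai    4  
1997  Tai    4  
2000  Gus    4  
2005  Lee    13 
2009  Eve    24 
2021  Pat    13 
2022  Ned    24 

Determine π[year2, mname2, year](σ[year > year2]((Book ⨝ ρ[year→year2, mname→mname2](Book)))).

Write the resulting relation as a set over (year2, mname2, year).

ρ[year→year2, mname→mname2]: schema becomes (year2, mname2, bid); tuples unchanged.
Book ⋈ ρ[year→year2, mname→mname2](Book) (natural join on bid): {(1980, Rae, 4, 1980, Rae), (1980, Rae, 4, 1988, Tai), (1980, Rae, 4, 1997, Tai), (1980, Rae, 4, 2000, Gus), (1983, Vic, 13, 1983, Vic), (1983, Vic, 13, 2005, Lee), (1983, Vic, 13, 2021, Pat), (1988, Tai, 4, 1980, Rae), (1988, Tai, 4, 1988, Tai), (1988, Tai, 4, 1997, Tai), (1988, Tai, 4, 2000, Gus), (1997, Tai, 4, 1980, Rae), (1997, Tai, 4, 1988, Tai), (1997, Tai, 4, 1997, Tai), (1997, Tai, 4, 2000, Gus), (2000, Gus, 4, 1980, Rae), (2000, Gus, 4, 1988, Tai), (2000, Gus, 4, 1997, Tai), (2000, Gus, 4, 2000, Gus), (2005, Lee, 13, 1983, Vic), (2005, Lee, 13, 2005, Lee), (2005, Lee, 13, 2021, Pat), (2009, Eve, 24, 2009, Eve), (2009, Eve, 24, 2022, Ned), (2021, Pat, 13, 1983, Vic), (2021, Pat, 13, 2005, Lee), (2021, Pat, 13, 2021, Pat), (2022, Ned, 24, 2009, Eve), (2022, Ned, 24, 2022, Ned)}
σ[year > year2]: keep tuples satisfying year > year2 → {(1988, Tai, 4, 1980, Rae), (1997, Tai, 4, 1980, Rae), (1997, Tai, 4, 1988, Tai), (2000, Gus, 4, 1980, Rae), (2000, Gus, 4, 1988, Tai), (2000, Gus, 4, 1997, Tai), (2005, Lee, 13, 1983, Vic), (2021, Pat, 13, 1983, Vic), (2021, Pat, 13, 2005, Lee), (2022, Ned, 24, 2009, Eve)}
π_{year2, mname2, year} gives {(1980, Rae, 1988), (1980, Rae, 1997), (1980, Rae, 2000), (1983, Vic, 2005), (1983, Vic, 2021), (1988, Tai, 1997), (1988, Tai, 2000), (1997, Tai, 2000), (2005, Lee, 2021), (2009, Eve, 2022)}.

{(1980, Rae, 1988), (1980, Rae, 1997), (1980, Rae, 2000), (1983, Vic, 2005), (1983, Vic, 2021), (1988, Tai, 1997), (1988, Tai, 2000), (1997, Tai, 2000), (2005, Lee, 2021), (2009, Eve, 2022)}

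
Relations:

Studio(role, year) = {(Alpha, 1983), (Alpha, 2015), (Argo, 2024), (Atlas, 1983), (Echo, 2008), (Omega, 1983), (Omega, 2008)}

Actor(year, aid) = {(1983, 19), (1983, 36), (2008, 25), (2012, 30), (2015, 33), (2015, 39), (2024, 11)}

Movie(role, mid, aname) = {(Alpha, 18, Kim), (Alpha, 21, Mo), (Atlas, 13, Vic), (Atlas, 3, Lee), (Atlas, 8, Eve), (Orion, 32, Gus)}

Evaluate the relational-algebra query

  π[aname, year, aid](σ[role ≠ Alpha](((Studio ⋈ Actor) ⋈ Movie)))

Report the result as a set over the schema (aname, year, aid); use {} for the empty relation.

{(Eve, 1983, 19), (Eve, 1983, 36), (Lee, 1983, 19), (Lee, 1983, 36), (Vic, 1983, 19), (Vic, 1983, 36)}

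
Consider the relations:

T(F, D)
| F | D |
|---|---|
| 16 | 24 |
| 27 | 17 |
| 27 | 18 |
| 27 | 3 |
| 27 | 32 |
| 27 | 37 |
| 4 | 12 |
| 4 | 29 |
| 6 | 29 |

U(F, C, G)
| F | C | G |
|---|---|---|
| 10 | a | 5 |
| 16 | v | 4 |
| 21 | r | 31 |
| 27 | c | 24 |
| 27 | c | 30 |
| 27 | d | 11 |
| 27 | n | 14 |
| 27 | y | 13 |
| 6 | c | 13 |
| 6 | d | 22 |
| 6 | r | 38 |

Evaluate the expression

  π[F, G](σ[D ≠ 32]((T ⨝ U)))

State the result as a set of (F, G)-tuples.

{(16, 4), (27, 11), (27, 13), (27, 14), (27, 24), (27, 30), (6, 13), (6, 22), (6, 38)}

Joining T and U on F yields {(16, 24, v, 4), (27, 17, c, 24), (27, 17, c, 30), (27, 17, d, 11), (27, 17, n, 14), (27, 17, y, 13), (27, 18, c, 24), (27, 18, c, 30), (27, 18, d, 11), (27, 18, n, 14), (27, 18, y, 13), (27, 3, c, 24), (27, 3, c, 30), (27, 3, d, 11), (27, 3, n, 14), (27, 3, y, 13), (27, 32, c, 24), (27, 32, c, 30), (27, 32, d, 11), (27, 32, n, 14), (27, 32, y, 13), (27, 37, c, 24), (27, 37, c, 30), (27, 37, d, 11), (27, 37, n, 14), (27, 37, y, 13), (6, 29, c, 13), (6, 29, d, 22), (6, 29, r, 38)}.
Selection D ≠ 32: {(16, 24, v, 4), (27, 17, c, 24), (27, 17, c, 30), (27, 17, d, 11), (27, 17, n, 14), (27, 17, y, 13), (27, 18, c, 24), (27, 18, c, 30), (27, 18, d, 11), (27, 18, n, 14), (27, 18, y, 13), (27, 3, c, 24), (27, 3, c, 30), (27, 3, d, 11), (27, 3, n, 14), (27, 3, y, 13), (27, 37, c, 24), (27, 37, c, 30), (27, 37, d, 11), (27, 37, n, 14), (27, 37, y, 13), (6, 29, c, 13), (6, 29, d, 22), (6, 29, r, 38)}
Projecting to F, G (15 duplicate(s) eliminated): {(16, 4), (27, 11), (27, 13), (27, 14), (27, 24), (27, 30), (6, 13), (6, 22), (6, 38)}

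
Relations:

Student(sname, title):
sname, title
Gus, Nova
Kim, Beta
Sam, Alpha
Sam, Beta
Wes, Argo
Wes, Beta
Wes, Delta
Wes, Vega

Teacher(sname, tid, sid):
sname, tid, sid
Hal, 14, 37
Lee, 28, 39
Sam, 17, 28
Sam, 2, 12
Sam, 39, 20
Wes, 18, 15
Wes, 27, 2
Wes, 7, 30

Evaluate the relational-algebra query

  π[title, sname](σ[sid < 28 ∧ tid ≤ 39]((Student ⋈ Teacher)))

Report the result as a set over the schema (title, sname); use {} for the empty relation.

{(Alpha, Sam), (Argo, Wes), (Beta, Sam), (Beta, Wes), (Delta, Wes), (Vega, Wes)}

Natural join on sname: {(Sam, Alpha, 17, 28), (Sam, Alpha, 2, 12), (Sam, Alpha, 39, 20), (Sam, Beta, 17, 28), (Sam, Beta, 2, 12), (Sam, Beta, 39, 20), (Wes, Argo, 18, 15), (Wes, Argo, 27, 2), (Wes, Argo, 7, 30), (Wes, Beta, 18, 15), (Wes, Beta, 27, 2), (Wes, Beta, 7, 30), (Wes, Delta, 18, 15), (Wes, Delta, 27, 2), (Wes, Delta, 7, 30), (Wes, Vega, 18, 15), (Wes, Vega, 27, 2), (Wes, Vega, 7, 30)}
Filtering on sid < 28 ∧ tid ≤ 39 leaves {(Sam, Alpha, 2, 12), (Sam, Alpha, 39, 20), (Sam, Beta, 2, 12), (Sam, Beta, 39, 20), (Wes, Argo, 18, 15), (Wes, Argo, 27, 2), (Wes, Beta, 18, 15), (Wes, Beta, 27, 2), (Wes, Delta, 18, 15), (Wes, Delta, 27, 2), (Wes, Vega, 18, 15), (Wes, Vega, 27, 2)}.
Projecting to title, sname (6 duplicate(s) eliminated): {(Alpha, Sam), (Argo, Wes), (Beta, Sam), (Beta, Wes), (Delta, Wes), (Vega, Wes)}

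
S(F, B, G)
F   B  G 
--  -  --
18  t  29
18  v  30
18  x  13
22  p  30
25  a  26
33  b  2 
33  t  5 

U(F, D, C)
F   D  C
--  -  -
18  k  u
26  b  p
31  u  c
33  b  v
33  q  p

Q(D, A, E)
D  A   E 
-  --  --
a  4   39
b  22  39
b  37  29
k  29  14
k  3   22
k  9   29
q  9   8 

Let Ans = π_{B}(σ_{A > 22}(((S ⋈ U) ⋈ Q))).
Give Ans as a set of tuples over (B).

Joining S and U on F yields {(18, t, 29, k, u), (18, v, 30, k, u), (18, x, 13, k, u), (33, b, 2, b, v), (33, b, 2, q, p), (33, t, 5, b, v), (33, t, 5, q, p)}.
Joining (S ⋈ U) and Q on D yields {(18, t, 29, k, u, 29, 14), (18, t, 29, k, u, 3, 22), (18, t, 29, k, u, 9, 29), (18, v, 30, k, u, 29, 14), (18, v, 30, k, u, 3, 22), (18, v, 30, k, u, 9, 29), (18, x, 13, k, u, 29, 14), (18, x, 13, k, u, 3, 22), (18, x, 13, k, u, 9, 29), (33, b, 2, b, v, 22, 39), (33, b, 2, b, v, 37, 29), (33, b, 2, q, p, 9, 8), (33, t, 5, b, v, 22, 39), (33, t, 5, b, v, 37, 29), (33, t, 5, q, p, 9, 8)}.
Apply σ_{A > 22}; surviving tuples: {(18, t, 29, k, u, 29, 14), (18, v, 30, k, u, 29, 14), (18, x, 13, k, u, 29, 14), (33, b, 2, b, v, 37, 29), (33, t, 5, b, v, 37, 29)}
Keep only column(s) B (1 duplicate(s) eliminated): {b, t, v, x}

{b, t, v, x}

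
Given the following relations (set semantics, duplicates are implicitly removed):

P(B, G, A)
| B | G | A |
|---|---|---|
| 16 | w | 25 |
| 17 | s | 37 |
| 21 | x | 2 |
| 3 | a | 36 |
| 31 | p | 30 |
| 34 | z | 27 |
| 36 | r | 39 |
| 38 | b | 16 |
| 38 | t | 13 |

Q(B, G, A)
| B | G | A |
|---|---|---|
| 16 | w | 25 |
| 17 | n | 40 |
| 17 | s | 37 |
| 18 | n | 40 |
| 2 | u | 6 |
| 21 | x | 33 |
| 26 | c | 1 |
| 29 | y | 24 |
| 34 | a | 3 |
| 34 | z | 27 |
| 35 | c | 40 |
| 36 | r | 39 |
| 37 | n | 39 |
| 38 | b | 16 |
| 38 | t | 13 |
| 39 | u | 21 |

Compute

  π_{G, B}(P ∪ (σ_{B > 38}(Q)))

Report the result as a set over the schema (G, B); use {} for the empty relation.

{(a, 3), (b, 38), (p, 31), (r, 36), (s, 17), (t, 38), (u, 39), (w, 16), (x, 21), (z, 34)}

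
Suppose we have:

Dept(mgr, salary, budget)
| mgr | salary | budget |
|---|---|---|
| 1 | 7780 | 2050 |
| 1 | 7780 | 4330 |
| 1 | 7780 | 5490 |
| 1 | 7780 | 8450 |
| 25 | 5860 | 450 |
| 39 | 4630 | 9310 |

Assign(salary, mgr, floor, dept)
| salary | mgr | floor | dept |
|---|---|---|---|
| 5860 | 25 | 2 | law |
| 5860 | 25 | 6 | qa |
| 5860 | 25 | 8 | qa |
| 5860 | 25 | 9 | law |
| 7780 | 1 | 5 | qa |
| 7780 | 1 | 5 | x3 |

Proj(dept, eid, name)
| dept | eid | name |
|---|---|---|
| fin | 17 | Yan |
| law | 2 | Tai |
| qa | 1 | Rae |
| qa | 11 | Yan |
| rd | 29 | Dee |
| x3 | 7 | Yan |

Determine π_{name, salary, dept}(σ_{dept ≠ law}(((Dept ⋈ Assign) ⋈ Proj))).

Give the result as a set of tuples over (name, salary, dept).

Joining Dept and Assign on mgr, salary yields {(1, 7780, 2050, 5, qa), (1, 7780, 2050, 5, x3), (1, 7780, 4330, 5, qa), (1, 7780, 4330, 5, x3), (1, 7780, 5490, 5, qa), (1, 7780, 5490, 5, x3), (1, 7780, 8450, 5, qa), (1, 7780, 8450, 5, x3), (25, 5860, 450, 2, law), (25, 5860, 450, 6, qa), (25, 5860, 450, 8, qa), (25, 5860, 450, 9, law)}.
Joining (Dept ⋈ Assign) and Proj on dept yields {(1, 7780, 2050, 5, qa, 1, Rae), (1, 7780, 2050, 5, qa, 11, Yan), (1, 7780, 2050, 5, x3, 7, Yan), (1, 7780, 4330, 5, qa, 1, Rae), (1, 7780, 4330, 5, qa, 11, Yan), (1, 7780, 4330, 5, x3, 7, Yan), (1, 7780, 5490, 5, qa, 1, Rae), (1, 7780, 5490, 5, qa, 11, Yan), (1, 7780, 5490, 5, x3, 7, Yan), (1, 7780, 8450, 5, qa, 1, Rae), (1, 7780, 8450, 5, qa, 11, Yan), (1, 7780, 8450, 5, x3, 7, Yan), (25, 5860, 450, 2, law, 2, Tai), (25, 5860, 450, 6, qa, 1, Rae), (25, 5860, 450, 6, qa, 11, Yan), (25, 5860, 450, 8, qa, 1, Rae), (25, 5860, 450, 8, qa, 11, Yan), (25, 5860, 450, 9, law, 2, Tai)}.
Selection dept ≠ law: {(1, 7780, 2050, 5, qa, 1, Rae), (1, 7780, 2050, 5, qa, 11, Yan), (1, 7780, 2050, 5, x3, 7, Yan), (1, 7780, 4330, 5, qa, 1, Rae), (1, 7780, 4330, 5, qa, 11, Yan), (1, 7780, 4330, 5, x3, 7, Yan), (1, 7780, 5490, 5, qa, 1, Rae), (1, 7780, 5490, 5, qa, 11, Yan), (1, 7780, 5490, 5, x3, 7, Yan), (1, 7780, 8450, 5, qa, 1, Rae), (1, 7780, 8450, 5, qa, 11, Yan), (1, 7780, 8450, 5, x3, 7, Yan), (25, 5860, 450, 6, qa, 1, Rae), (25, 5860, 450, 6, qa, 11, Yan), (25, 5860, 450, 8, qa, 1, Rae), (25, 5860, 450, 8, qa, 11, Yan)}
Keep only column(s) name, salary, dept (11 duplicate(s) eliminated): {(Rae, 5860, qa), (Rae, 7780, qa), (Yan, 5860, qa), (Yan, 7780, qa), (Yan, 7780, x3)}

{(Rae, 5860, qa), (Rae, 7780, qa), (Yan, 5860, qa), (Yan, 7780, qa), (Yan, 7780, x3)}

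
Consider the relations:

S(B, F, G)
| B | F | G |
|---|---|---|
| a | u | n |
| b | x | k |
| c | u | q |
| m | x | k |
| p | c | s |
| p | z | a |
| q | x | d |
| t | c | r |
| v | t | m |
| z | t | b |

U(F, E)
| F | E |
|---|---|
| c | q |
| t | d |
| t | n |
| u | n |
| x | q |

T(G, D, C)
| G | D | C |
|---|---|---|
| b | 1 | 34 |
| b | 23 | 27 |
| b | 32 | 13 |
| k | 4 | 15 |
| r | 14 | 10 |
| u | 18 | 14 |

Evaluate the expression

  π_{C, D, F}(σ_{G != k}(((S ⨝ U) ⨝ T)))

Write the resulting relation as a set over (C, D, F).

S ⋈ U (natural join on F): {(a, u, n, n), (b, x, k, q), (c, u, q, n), (m, x, k, q), (p, c, s, q), (q, x, d, q), (t, c, r, q), (v, t, m, d), (v, t, m, n), (z, t, b, d), (z, t, b, n)}
(S ⨝ U) ⋈ T (natural join on G): {(b, x, k, q, 4, 15), (m, x, k, q, 4, 15), (t, c, r, q, 14, 10), (z, t, b, d, 1, 34), (z, t, b, d, 23, 27), (z, t, b, d, 32, 13), (z, t, b, n, 1, 34), (z, t, b, n, 23, 27), (z, t, b, n, 32, 13)}
Filtering on G != k leaves {(t, c, r, q, 14, 10), (z, t, b, d, 1, 34), (z, t, b, d, 23, 27), (z, t, b, d, 32, 13), (z, t, b, n, 1, 34), (z, t, b, n, 23, 27), (z, t, b, n, 32, 13)}.
Keep only column(s) C, D, F (3 duplicate(s) eliminated): {(10, 14, c), (13, 32, t), (27, 23, t), (34, 1, t)}

{(10, 14, c), (13, 32, t), (27, 23, t), (34, 1, t)}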